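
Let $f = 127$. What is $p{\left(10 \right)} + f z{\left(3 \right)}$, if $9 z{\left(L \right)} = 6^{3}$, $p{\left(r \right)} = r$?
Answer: $3058$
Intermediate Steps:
$z{\left(L \right)} = 24$ ($z{\left(L \right)} = \frac{6^{3}}{9} = \frac{1}{9} \cdot 216 = 24$)
$p{\left(10 \right)} + f z{\left(3 \right)} = 10 + 127 \cdot 24 = 10 + 3048 = 3058$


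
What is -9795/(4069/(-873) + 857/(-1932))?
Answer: 5506866540/2869823 ≈ 1918.9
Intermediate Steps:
-9795/(4069/(-873) + 857/(-1932)) = -9795/(4069*(-1/873) + 857*(-1/1932)) = -9795/(-4069/873 - 857/1932) = -9795/(-2869823/562212) = -9795*(-562212/2869823) = 5506866540/2869823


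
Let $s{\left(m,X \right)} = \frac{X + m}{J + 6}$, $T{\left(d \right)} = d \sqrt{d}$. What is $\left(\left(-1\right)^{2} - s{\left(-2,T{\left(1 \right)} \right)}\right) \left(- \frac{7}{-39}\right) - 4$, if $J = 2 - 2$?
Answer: $- \frac{887}{234} \approx -3.7906$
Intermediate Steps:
$J = 0$ ($J = 2 - 2 = 0$)
$T{\left(d \right)} = d^{\frac{3}{2}}$
$s{\left(m,X \right)} = \frac{X}{6} + \frac{m}{6}$ ($s{\left(m,X \right)} = \frac{X + m}{0 + 6} = \frac{X + m}{6} = \left(X + m\right) \frac{1}{6} = \frac{X}{6} + \frac{m}{6}$)
$\left(\left(-1\right)^{2} - s{\left(-2,T{\left(1 \right)} \right)}\right) \left(- \frac{7}{-39}\right) - 4 = \left(\left(-1\right)^{2} - \left(\frac{1^{\frac{3}{2}}}{6} + \frac{1}{6} \left(-2\right)\right)\right) \left(- \frac{7}{-39}\right) - 4 = \left(1 - \left(\frac{1}{6} \cdot 1 - \frac{1}{3}\right)\right) \left(\left(-7\right) \left(- \frac{1}{39}\right)\right) - 4 = \left(1 - \left(\frac{1}{6} - \frac{1}{3}\right)\right) \frac{7}{39} - 4 = \left(1 - - \frac{1}{6}\right) \frac{7}{39} - 4 = \left(1 + \frac{1}{6}\right) \frac{7}{39} - 4 = \frac{7}{6} \cdot \frac{7}{39} - 4 = \frac{49}{234} - 4 = - \frac{887}{234}$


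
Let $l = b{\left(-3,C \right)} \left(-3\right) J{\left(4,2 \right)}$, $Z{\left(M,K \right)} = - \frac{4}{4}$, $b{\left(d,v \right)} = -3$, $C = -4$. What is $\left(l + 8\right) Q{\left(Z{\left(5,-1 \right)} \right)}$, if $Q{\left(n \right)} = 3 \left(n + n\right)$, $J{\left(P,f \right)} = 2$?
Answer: $-156$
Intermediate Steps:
$Z{\left(M,K \right)} = -1$ ($Z{\left(M,K \right)} = \left(-4\right) \frac{1}{4} = -1$)
$l = 18$ ($l = \left(-3\right) \left(-3\right) 2 = 9 \cdot 2 = 18$)
$Q{\left(n \right)} = 6 n$ ($Q{\left(n \right)} = 3 \cdot 2 n = 6 n$)
$\left(l + 8\right) Q{\left(Z{\left(5,-1 \right)} \right)} = \left(18 + 8\right) 6 \left(-1\right) = 26 \left(-6\right) = -156$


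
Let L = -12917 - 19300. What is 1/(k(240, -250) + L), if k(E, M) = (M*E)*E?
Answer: -1/14432217 ≈ -6.9289e-8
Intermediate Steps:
k(E, M) = M*E² (k(E, M) = (E*M)*E = M*E²)
L = -32217
1/(k(240, -250) + L) = 1/(-250*240² - 32217) = 1/(-250*57600 - 32217) = 1/(-14400000 - 32217) = 1/(-14432217) = -1/14432217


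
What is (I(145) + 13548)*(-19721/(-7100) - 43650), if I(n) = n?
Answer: -4243396055347/7100 ≈ -5.9766e+8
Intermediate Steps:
(I(145) + 13548)*(-19721/(-7100) - 43650) = (145 + 13548)*(-19721/(-7100) - 43650) = 13693*(-19721*(-1/7100) - 43650) = 13693*(19721/7100 - 43650) = 13693*(-309895279/7100) = -4243396055347/7100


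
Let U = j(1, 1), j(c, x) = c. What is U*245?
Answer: 245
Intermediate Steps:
U = 1
U*245 = 1*245 = 245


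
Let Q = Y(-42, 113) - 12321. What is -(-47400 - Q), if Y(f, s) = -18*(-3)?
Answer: 35133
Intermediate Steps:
Y(f, s) = 54
Q = -12267 (Q = 54 - 12321 = -12267)
-(-47400 - Q) = -(-47400 - 1*(-12267)) = -(-47400 + 12267) = -1*(-35133) = 35133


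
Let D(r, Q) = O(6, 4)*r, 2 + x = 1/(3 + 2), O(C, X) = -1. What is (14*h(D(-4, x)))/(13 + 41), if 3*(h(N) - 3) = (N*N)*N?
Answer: 511/81 ≈ 6.3086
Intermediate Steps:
x = -9/5 (x = -2 + 1/(3 + 2) = -2 + 1/5 = -2 + ⅕ = -9/5 ≈ -1.8000)
D(r, Q) = -r
h(N) = 3 + N³/3 (h(N) = 3 + ((N*N)*N)/3 = 3 + (N²*N)/3 = 3 + N³/3)
(14*h(D(-4, x)))/(13 + 41) = (14*(3 + (-1*(-4))³/3))/(13 + 41) = (14*(3 + (⅓)*4³))/54 = (14*(3 + (⅓)*64))*(1/54) = (14*(3 + 64/3))*(1/54) = (14*(73/3))*(1/54) = (1022/3)*(1/54) = 511/81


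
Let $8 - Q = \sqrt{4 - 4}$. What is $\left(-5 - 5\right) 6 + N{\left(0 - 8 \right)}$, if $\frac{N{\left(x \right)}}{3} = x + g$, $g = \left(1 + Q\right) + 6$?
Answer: $-39$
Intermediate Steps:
$Q = 8$ ($Q = 8 - \sqrt{4 - 4} = 8 - \sqrt{0} = 8 - 0 = 8 + 0 = 8$)
$g = 15$ ($g = \left(1 + 8\right) + 6 = 9 + 6 = 15$)
$N{\left(x \right)} = 45 + 3 x$ ($N{\left(x \right)} = 3 \left(x + 15\right) = 3 \left(15 + x\right) = 45 + 3 x$)
$\left(-5 - 5\right) 6 + N{\left(0 - 8 \right)} = \left(-5 - 5\right) 6 + \left(45 + 3 \left(0 - 8\right)\right) = \left(-10\right) 6 + \left(45 + 3 \left(0 - 8\right)\right) = -60 + \left(45 + 3 \left(0 - 8\right)\right) = -60 + \left(45 + 3 \left(-8\right)\right) = -60 + \left(45 - 24\right) = -60 + 21 = -39$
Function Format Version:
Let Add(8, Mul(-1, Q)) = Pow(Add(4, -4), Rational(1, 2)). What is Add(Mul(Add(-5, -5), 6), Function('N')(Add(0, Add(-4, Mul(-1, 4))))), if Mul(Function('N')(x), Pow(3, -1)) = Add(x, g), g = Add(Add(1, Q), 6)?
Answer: -39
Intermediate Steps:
Q = 8 (Q = Add(8, Mul(-1, Pow(Add(4, -4), Rational(1, 2)))) = Add(8, Mul(-1, Pow(0, Rational(1, 2)))) = Add(8, Mul(-1, 0)) = Add(8, 0) = 8)
g = 15 (g = Add(Add(1, 8), 6) = Add(9, 6) = 15)
Function('N')(x) = Add(45, Mul(3, x)) (Function('N')(x) = Mul(3, Add(x, 15)) = Mul(3, Add(15, x)) = Add(45, Mul(3, x)))
Add(Mul(Add(-5, -5), 6), Function('N')(Add(0, Add(-4, Mul(-1, 4))))) = Add(Mul(Add(-5, -5), 6), Add(45, Mul(3, Add(0, Add(-4, Mul(-1, 4)))))) = Add(Mul(-10, 6), Add(45, Mul(3, Add(0, Add(-4, -4))))) = Add(-60, Add(45, Mul(3, Add(0, -8)))) = Add(-60, Add(45, Mul(3, -8))) = Add(-60, Add(45, -24)) = Add(-60, 21) = -39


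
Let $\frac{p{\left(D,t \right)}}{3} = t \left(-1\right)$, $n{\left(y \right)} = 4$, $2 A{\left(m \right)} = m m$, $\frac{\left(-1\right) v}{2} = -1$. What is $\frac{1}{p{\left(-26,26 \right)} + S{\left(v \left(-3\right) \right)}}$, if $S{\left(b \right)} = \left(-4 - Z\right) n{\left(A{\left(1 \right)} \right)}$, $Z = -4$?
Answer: $- \frac{1}{78} \approx -0.012821$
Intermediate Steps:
$v = 2$ ($v = \left(-2\right) \left(-1\right) = 2$)
$A{\left(m \right)} = \frac{m^{2}}{2}$ ($A{\left(m \right)} = \frac{m m}{2} = \frac{m^{2}}{2}$)
$p{\left(D,t \right)} = - 3 t$ ($p{\left(D,t \right)} = 3 t \left(-1\right) = 3 \left(- t\right) = - 3 t$)
$S{\left(b \right)} = 0$ ($S{\left(b \right)} = \left(-4 - -4\right) 4 = \left(-4 + 4\right) 4 = 0 \cdot 4 = 0$)
$\frac{1}{p{\left(-26,26 \right)} + S{\left(v \left(-3\right) \right)}} = \frac{1}{\left(-3\right) 26 + 0} = \frac{1}{-78 + 0} = \frac{1}{-78} = - \frac{1}{78}$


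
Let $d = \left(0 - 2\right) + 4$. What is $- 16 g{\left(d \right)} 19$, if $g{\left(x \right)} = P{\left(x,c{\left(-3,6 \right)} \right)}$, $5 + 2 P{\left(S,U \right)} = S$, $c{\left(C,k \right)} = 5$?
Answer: $456$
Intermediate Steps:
$P{\left(S,U \right)} = - \frac{5}{2} + \frac{S}{2}$
$d = 2$ ($d = -2 + 4 = 2$)
$g{\left(x \right)} = - \frac{5}{2} + \frac{x}{2}$
$- 16 g{\left(d \right)} 19 = - 16 \left(- \frac{5}{2} + \frac{1}{2} \cdot 2\right) 19 = - 16 \left(- \frac{5}{2} + 1\right) 19 = \left(-16\right) \left(- \frac{3}{2}\right) 19 = 24 \cdot 19 = 456$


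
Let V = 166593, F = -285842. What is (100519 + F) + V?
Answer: -18730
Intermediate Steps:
(100519 + F) + V = (100519 - 285842) + 166593 = -185323 + 166593 = -18730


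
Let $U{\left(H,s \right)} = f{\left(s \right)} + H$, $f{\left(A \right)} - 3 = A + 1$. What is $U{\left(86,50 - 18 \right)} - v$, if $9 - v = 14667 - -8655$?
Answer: $23435$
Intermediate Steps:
$f{\left(A \right)} = 4 + A$ ($f{\left(A \right)} = 3 + \left(A + 1\right) = 3 + \left(1 + A\right) = 4 + A$)
$U{\left(H,s \right)} = 4 + H + s$ ($U{\left(H,s \right)} = \left(4 + s\right) + H = 4 + H + s$)
$v = -23313$ ($v = 9 - \left(14667 - -8655\right) = 9 - \left(14667 + 8655\right) = 9 - 23322 = -23313$)
$U{\left(86,50 - 18 \right)} - v = \left(4 + 86 + \left(50 - 18\right)\right) - -23313 = \left(4 + 86 + \left(50 - 18\right)\right) + 23313 = \left(4 + 86 + 32\right) + 23313 = 122 + 23313 = 23435$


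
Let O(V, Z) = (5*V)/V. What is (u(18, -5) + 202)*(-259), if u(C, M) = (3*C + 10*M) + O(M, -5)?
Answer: -54649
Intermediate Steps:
O(V, Z) = 5
u(C, M) = 5 + 3*C + 10*M (u(C, M) = (3*C + 10*M) + 5 = 5 + 3*C + 10*M)
(u(18, -5) + 202)*(-259) = ((5 + 3*18 + 10*(-5)) + 202)*(-259) = ((5 + 54 - 50) + 202)*(-259) = (9 + 202)*(-259) = 211*(-259) = -54649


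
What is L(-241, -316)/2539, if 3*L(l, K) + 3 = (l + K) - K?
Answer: -244/7617 ≈ -0.032034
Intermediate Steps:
L(l, K) = -1 + l/3 (L(l, K) = -1 + ((l + K) - K)/3 = -1 + ((K + l) - K)/3 = -1 + l/3)
L(-241, -316)/2539 = (-1 + (⅓)*(-241))/2539 = (-1 - 241/3)*(1/2539) = -244/3*1/2539 = -244/7617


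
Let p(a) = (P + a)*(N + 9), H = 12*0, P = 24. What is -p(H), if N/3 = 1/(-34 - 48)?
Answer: -8820/41 ≈ -215.12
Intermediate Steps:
N = -3/82 (N = 3/(-34 - 48) = 3/(-82) = 3*(-1/82) = -3/82 ≈ -0.036585)
H = 0
p(a) = 8820/41 + 735*a/82 (p(a) = (24 + a)*(-3/82 + 9) = (24 + a)*(735/82) = 8820/41 + 735*a/82)
-p(H) = -(8820/41 + (735/82)*0) = -(8820/41 + 0) = -1*8820/41 = -8820/41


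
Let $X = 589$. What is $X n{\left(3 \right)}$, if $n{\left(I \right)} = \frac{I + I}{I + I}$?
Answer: $589$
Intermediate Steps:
$n{\left(I \right)} = 1$ ($n{\left(I \right)} = \frac{2 I}{2 I} = 2 I \frac{1}{2 I} = 1$)
$X n{\left(3 \right)} = 589 \cdot 1 = 589$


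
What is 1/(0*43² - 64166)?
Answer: -1/64166 ≈ -1.5585e-5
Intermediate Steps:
1/(0*43² - 64166) = 1/(0*1849 - 64166) = 1/(0 - 64166) = 1/(-64166) = -1/64166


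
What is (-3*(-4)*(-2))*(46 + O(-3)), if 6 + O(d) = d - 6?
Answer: -744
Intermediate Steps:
O(d) = -12 + d (O(d) = -6 + (d - 6) = -6 + (-6 + d) = -12 + d)
(-3*(-4)*(-2))*(46 + O(-3)) = (-3*(-4)*(-2))*(46 + (-12 - 3)) = (12*(-2))*(46 - 15) = -24*31 = -744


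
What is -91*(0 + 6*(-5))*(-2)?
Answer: -5460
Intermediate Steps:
-91*(0 + 6*(-5))*(-2) = -91*(0 - 30)*(-2) = -(-2730)*(-2) = -91*60 = -5460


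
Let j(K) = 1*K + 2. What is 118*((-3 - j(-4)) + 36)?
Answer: 4130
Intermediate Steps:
j(K) = 2 + K (j(K) = K + 2 = 2 + K)
118*((-3 - j(-4)) + 36) = 118*((-3 - (2 - 4)) + 36) = 118*((-3 - 1*(-2)) + 36) = 118*((-3 + 2) + 36) = 118*(-1 + 36) = 118*35 = 4130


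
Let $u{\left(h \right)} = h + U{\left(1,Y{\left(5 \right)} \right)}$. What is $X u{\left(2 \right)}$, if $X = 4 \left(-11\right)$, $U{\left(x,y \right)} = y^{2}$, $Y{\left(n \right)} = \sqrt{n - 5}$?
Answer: $-88$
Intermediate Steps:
$Y{\left(n \right)} = \sqrt{-5 + n}$
$u{\left(h \right)} = h$ ($u{\left(h \right)} = h + \left(\sqrt{-5 + 5}\right)^{2} = h + \left(\sqrt{0}\right)^{2} = h + 0^{2} = h + 0 = h$)
$X = -44$
$X u{\left(2 \right)} = \left(-44\right) 2 = -88$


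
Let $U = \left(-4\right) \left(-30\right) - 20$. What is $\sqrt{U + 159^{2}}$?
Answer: $\sqrt{25381} \approx 159.31$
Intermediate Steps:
$U = 100$ ($U = 120 - 20 = 100$)
$\sqrt{U + 159^{2}} = \sqrt{100 + 159^{2}} = \sqrt{100 + 25281} = \sqrt{25381}$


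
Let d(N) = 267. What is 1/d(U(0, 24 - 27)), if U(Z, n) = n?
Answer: 1/267 ≈ 0.0037453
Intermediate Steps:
1/d(U(0, 24 - 27)) = 1/267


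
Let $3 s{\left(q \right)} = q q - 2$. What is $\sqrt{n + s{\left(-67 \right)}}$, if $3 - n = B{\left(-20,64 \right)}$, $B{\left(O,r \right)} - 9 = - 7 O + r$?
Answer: $\frac{\sqrt{11571}}{3} \approx 35.856$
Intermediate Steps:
$B{\left(O,r \right)} = 9 + r - 7 O$ ($B{\left(O,r \right)} = 9 - \left(- r + 7 O\right) = 9 + r - 7 O$)
$n = -210$ ($n = 3 - \left(9 + 64 - -140\right) = 3 - \left(9 + 64 + 140\right) = 3 - 213 = -210$)
$s{\left(q \right)} = - \frac{2}{3} + \frac{q^{2}}{3}$ ($s{\left(q \right)} = \frac{q q - 2}{3} = \frac{q^{2} - 2}{3} = \frac{-2 + q^{2}}{3} = - \frac{2}{3} + \frac{q^{2}}{3}$)
$\sqrt{n + s{\left(-67 \right)}} = \sqrt{-210 - \left(\frac{2}{3} - \frac{\left(-67\right)^{2}}{3}\right)} = \sqrt{-210 + \left(- \frac{2}{3} + \frac{1}{3} \cdot 4489\right)} = \sqrt{-210 + \left(- \frac{2}{3} + \frac{4489}{3}\right)} = \sqrt{-210 + \frac{4487}{3}} = \sqrt{\frac{3857}{3}} = \frac{\sqrt{11571}}{3}$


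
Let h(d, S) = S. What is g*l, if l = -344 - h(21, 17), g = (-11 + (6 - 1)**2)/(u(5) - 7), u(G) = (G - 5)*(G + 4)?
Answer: 722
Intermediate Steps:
u(G) = (-5 + G)*(4 + G)
g = -2 (g = (-11 + (6 - 1)**2)/((-20 + 5**2 - 1*5) - 7) = (-11 + 5**2)/((-20 + 25 - 5) - 7) = (-11 + 25)/(0 - 7) = 14/(-7) = 14*(-1/7) = -2)
l = -361 (l = -344 - 1*17 = -344 - 17 = -361)
g*l = -2*(-361) = 722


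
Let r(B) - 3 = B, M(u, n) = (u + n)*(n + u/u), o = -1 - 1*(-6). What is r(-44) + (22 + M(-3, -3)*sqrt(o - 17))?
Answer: -19 + 24*I*sqrt(3) ≈ -19.0 + 41.569*I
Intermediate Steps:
o = 5 (o = -1 + 6 = 5)
M(u, n) = (1 + n)*(n + u) (M(u, n) = (n + u)*(n + 1) = (n + u)*(1 + n) = (1 + n)*(n + u))
r(B) = 3 + B
r(-44) + (22 + M(-3, -3)*sqrt(o - 17)) = (3 - 44) + (22 + (-3 - 3 + (-3)**2 - 3*(-3))*sqrt(5 - 17)) = -41 + (22 + (-3 - 3 + 9 + 9)*sqrt(-12)) = -41 + (22 + 12*(2*I*sqrt(3))) = -41 + (22 + 24*I*sqrt(3)) = -19 + 24*I*sqrt(3)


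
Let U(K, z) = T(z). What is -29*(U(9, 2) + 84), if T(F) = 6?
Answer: -2610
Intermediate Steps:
U(K, z) = 6
-29*(U(9, 2) + 84) = -29*(6 + 84) = -29*90 = -2610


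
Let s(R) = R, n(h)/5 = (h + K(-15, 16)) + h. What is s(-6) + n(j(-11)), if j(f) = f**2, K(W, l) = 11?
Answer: 1259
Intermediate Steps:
n(h) = 55 + 10*h (n(h) = 5*((h + 11) + h) = 5*((11 + h) + h) = 5*(11 + 2*h) = 55 + 10*h)
s(-6) + n(j(-11)) = -6 + (55 + 10*(-11)**2) = -6 + (55 + 10*121) = -6 + (55 + 1210) = -6 + 1265 = 1259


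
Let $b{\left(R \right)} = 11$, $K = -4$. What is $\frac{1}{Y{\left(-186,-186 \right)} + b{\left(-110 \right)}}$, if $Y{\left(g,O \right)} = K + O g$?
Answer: $\frac{1}{34603} \approx 2.8899 \cdot 10^{-5}$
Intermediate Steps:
$Y{\left(g,O \right)} = -4 + O g$
$\frac{1}{Y{\left(-186,-186 \right)} + b{\left(-110 \right)}} = \frac{1}{\left(-4 - -34596\right) + 11} = \frac{1}{\left(-4 + 34596\right) + 11} = \frac{1}{34592 + 11} = \frac{1}{34603}$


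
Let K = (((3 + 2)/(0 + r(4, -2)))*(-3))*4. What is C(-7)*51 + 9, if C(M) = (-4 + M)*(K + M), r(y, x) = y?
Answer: 12351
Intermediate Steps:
K = -15 (K = (((3 + 2)/(0 + 4))*(-3))*4 = ((5/4)*(-3))*4 = -15/4*4 = -15)
C(M) = (-15 + M)*(-4 + M) (C(M) = (-4 + M)*(-15 + M) = (-15 + M)*(-4 + M))
C(-7)*51 + 9 = (60 + (-7)**2 - 19*(-7))*51 + 9 = (60 + 49 + 133)*51 + 9 = 242*51 + 9 = 12342 + 9 = 12351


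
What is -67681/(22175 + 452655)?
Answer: -67681/474830 ≈ -0.14254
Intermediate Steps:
-67681/(22175 + 452655) = -67681/474830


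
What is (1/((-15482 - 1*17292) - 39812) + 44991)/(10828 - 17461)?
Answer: -3265716725/481462938 ≈ -6.7829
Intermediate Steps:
(1/((-15482 - 1*17292) - 39812) + 44991)/(10828 - 17461) = (1/((-15482 - 17292) - 39812) + 44991)/(-6633) = (1/(-32774 - 39812) + 44991)*(-1/6633) = (1/(-72586) + 44991)*(-1/6633) = (-1/72586 + 44991)*(-1/6633) = (3265716725/72586)*(-1/6633) = -3265716725/481462938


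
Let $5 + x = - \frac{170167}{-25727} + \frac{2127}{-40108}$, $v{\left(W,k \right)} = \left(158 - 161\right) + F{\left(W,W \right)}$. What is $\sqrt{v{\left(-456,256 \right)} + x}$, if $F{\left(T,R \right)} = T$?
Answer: $\frac{3 i \sqrt{13529156028890382777}}{515929258} \approx 21.388 i$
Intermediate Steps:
$v{\left(W,k \right)} = -3 + W$ ($v{\left(W,k \right)} = \left(158 - 161\right) + W = -3 + W$)
$x = \frac{1611044127}{1031858516}$ ($x = -5 + \left(- \frac{170167}{-25727} + \frac{2127}{-40108}\right) = -5 + \left(\left(-170167\right) \left(- \frac{1}{25727}\right) + 2127 \left(- \frac{1}{40108}\right)\right) = -5 + \left(\frac{170167}{25727} - \frac{2127}{40108}\right) = -5 + \frac{6770336707}{1031858516} = \frac{1611044127}{1031858516} \approx 1.5613$)
$\sqrt{v{\left(-456,256 \right)} + x} = \sqrt{\left(-3 - 456\right) + \frac{1611044127}{1031858516}} = \sqrt{-459 + \frac{1611044127}{1031858516}} = \sqrt{- \frac{472012014717}{1031858516}} = \frac{3 i \sqrt{13529156028890382777}}{515929258}$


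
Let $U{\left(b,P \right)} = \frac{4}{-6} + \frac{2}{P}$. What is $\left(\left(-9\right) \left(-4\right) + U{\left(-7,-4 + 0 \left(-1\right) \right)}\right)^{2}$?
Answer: $\frac{43681}{36} \approx 1213.4$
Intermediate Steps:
$U{\left(b,P \right)} = - \frac{2}{3} + \frac{2}{P}$ ($U{\left(b,P \right)} = 4 \left(- \frac{1}{6}\right) + \frac{2}{P} = - \frac{2}{3} + \frac{2}{P}$)
$\left(\left(-9\right) \left(-4\right) + U{\left(-7,-4 + 0 \left(-1\right) \right)}\right)^{2} = \left(\left(-9\right) \left(-4\right) - \left(\frac{2}{3} - \frac{2}{-4 + 0 \left(-1\right)}\right)\right)^{2} = \left(36 - \left(\frac{2}{3} - \frac{2}{-4 + 0}\right)\right)^{2} = \left(36 - \left(\frac{2}{3} - \frac{2}{-4}\right)\right)^{2} = \left(36 + \left(- \frac{2}{3} + 2 \left(- \frac{1}{4}\right)\right)\right)^{2} = \left(36 - \frac{7}{6}\right)^{2} = \left(\frac{209}{6}\right)^{2} = \frac{43681}{36}$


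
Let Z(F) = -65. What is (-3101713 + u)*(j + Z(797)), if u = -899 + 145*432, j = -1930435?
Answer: 5868665946000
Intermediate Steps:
u = 61741 (u = -899 + 62640 = 61741)
(-3101713 + u)*(j + Z(797)) = (-3101713 + 61741)*(-1930435 - 65) = -3039972*(-1930500) = 5868665946000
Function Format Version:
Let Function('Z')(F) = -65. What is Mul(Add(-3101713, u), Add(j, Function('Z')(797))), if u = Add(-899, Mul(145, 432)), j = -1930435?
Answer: 5868665946000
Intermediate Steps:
u = 61741 (u = Add(-899, 62640) = 61741)
Mul(Add(-3101713, u), Add(j, Function('Z')(797))) = Mul(Add(-3101713, 61741), Add(-1930435, -65)) = Mul(-3039972, -1930500) = 5868665946000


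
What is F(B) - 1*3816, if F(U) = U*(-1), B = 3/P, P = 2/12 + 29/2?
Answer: -167913/44 ≈ -3816.2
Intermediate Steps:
P = 44/3 (P = 2*(1/12) + 29*(½) = ⅙ + 29/2 = 44/3 ≈ 14.667)
B = 9/44 (B = 3/(44/3) = 3*(3/44) = 9/44 ≈ 0.20455)
F(U) = -U
F(B) - 1*3816 = -1*9/44 - 1*3816 = -9/44 - 3816 = -167913/44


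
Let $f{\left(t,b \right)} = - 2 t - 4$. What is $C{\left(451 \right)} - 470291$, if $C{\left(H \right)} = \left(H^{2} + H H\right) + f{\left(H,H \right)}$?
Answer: $-64395$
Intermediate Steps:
$f{\left(t,b \right)} = -4 - 2 t$
$C{\left(H \right)} = -4 - 2 H + 2 H^{2}$ ($C{\left(H \right)} = \left(H^{2} + H H\right) - \left(4 + 2 H\right) = \left(H^{2} + H^{2}\right) - \left(4 + 2 H\right) = 2 H^{2} - \left(4 + 2 H\right) = -4 - 2 H + 2 H^{2}$)
$C{\left(451 \right)} - 470291 = \left(-4 - 902 + 2 \cdot 451^{2}\right) - 470291 = \left(-4 - 902 + 2 \cdot 203401\right) - 470291 = \left(-4 - 902 + 406802\right) - 470291 = 405896 - 470291 = -64395$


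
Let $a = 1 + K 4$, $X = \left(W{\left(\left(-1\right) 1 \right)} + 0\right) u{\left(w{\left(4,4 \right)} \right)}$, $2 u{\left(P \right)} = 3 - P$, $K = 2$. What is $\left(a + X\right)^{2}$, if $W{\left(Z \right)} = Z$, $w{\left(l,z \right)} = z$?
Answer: $\frac{361}{4} \approx 90.25$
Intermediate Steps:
$u{\left(P \right)} = \frac{3}{2} - \frac{P}{2}$ ($u{\left(P \right)} = \frac{3 - P}{2} = \frac{3}{2} - \frac{P}{2}$)
$X = \frac{1}{2}$ ($X = \left(\left(-1\right) 1 + 0\right) \left(\frac{3}{2} - 2\right) = \left(-1 + 0\right) \left(\frac{3}{2} - 2\right) = \left(-1\right) \left(- \frac{1}{2}\right) = \frac{1}{2} \approx 0.5$)
$a = 9$ ($a = 1 + 2 \cdot 4 = 1 + 8 = 9$)
$\left(a + X\right)^{2} = \left(9 + \frac{1}{2}\right)^{2} = \left(\frac{19}{2}\right)^{2} = \frac{361}{4}$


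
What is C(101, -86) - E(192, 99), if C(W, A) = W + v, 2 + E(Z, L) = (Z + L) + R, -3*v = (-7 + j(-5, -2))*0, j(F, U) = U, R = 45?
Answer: -233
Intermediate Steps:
v = 0 (v = -(-7 - 2)*0/3 = -(-3)*0 = -1/3*0 = 0)
E(Z, L) = 43 + L + Z (E(Z, L) = -2 + ((Z + L) + 45) = -2 + ((L + Z) + 45) = -2 + (45 + L + Z) = 43 + L + Z)
C(W, A) = W (C(W, A) = W + 0 = W)
C(101, -86) - E(192, 99) = 101 - (43 + 99 + 192) = 101 - 1*334 = 101 - 334 = -233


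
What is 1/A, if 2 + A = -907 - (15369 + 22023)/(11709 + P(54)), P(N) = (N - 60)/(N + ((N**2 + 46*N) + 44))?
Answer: -5364673/4893619525 ≈ -0.0010963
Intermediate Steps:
P(N) = (-60 + N)/(44 + N**2 + 47*N) (P(N) = (-60 + N)/(N + (44 + N**2 + 46*N)) = (-60 + N)/(44 + N**2 + 47*N))
A = -4893619525/5364673 (A = -2 + (-907 - (15369 + 22023)/(11709 + (-60 + 54)/(44 + 54**2 + 47*54))) = -2 + (-907 - 37392/(11709 - 6/(44 + 2916 + 2538))) = -2 + (-907 - 37392/(11709 - 6/5498)) = -2 + (-907 - 37392/(11709 + (1/5498)*(-6))) = -2 + (-907 - 37392/(11709 - 3/2749)) = -2 + (-907 - 37392/32188038/2749) = -2 + (-907 - 37392*2749/32188038) = -2 + (-907 - 1*17131768/5364673) = -2 + (-907 - 17131768/5364673) = -2 - 4882890179/5364673 = -4893619525/5364673 ≈ -912.19)
1/A = 1/(-4893619525/5364673) = -5364673/4893619525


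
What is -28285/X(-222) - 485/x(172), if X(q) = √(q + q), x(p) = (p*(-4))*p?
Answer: 485/118336 + 28285*I*√111/222 ≈ 0.0040985 + 1342.3*I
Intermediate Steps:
x(p) = -4*p² (x(p) = (-4*p)*p = -4*p²)
X(q) = √2*√q (X(q) = √(2*q) = √2*√q)
-28285/X(-222) - 485/x(172) = -28285*(-I*√111/222) - 485/((-4*172²)) = -28285*(-I*√111/222) - 485/((-4*29584)) = -28285*(-I*√111/222) - 485/(-118336) = -(-28285)*I*√111/222 - 485*(-1/118336) = 28285*I*√111/222 + 485/118336 = 485/118336 + 28285*I*√111/222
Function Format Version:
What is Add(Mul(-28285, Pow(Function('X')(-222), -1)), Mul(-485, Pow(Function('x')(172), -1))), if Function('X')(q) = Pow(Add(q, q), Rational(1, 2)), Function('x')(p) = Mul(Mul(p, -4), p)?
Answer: Add(Rational(485, 118336), Mul(Rational(28285, 222), I, Pow(111, Rational(1, 2)))) ≈ Add(0.0040985, Mul(1342.3, I))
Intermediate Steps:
Function('x')(p) = Mul(-4, Pow(p, 2)) (Function('x')(p) = Mul(Mul(-4, p), p) = Mul(-4, Pow(p, 2)))
Function('X')(q) = Mul(Pow(2, Rational(1, 2)), Pow(q, Rational(1, 2))) (Function('X')(q) = Pow(Mul(2, q), Rational(1, 2)) = Mul(Pow(2, Rational(1, 2)), Pow(q, Rational(1, 2))))
Add(Mul(-28285, Pow(Function('X')(-222), -1)), Mul(-485, Pow(Function('x')(172), -1))) = Add(Mul(-28285, Pow(Mul(Pow(2, Rational(1, 2)), Pow(-222, Rational(1, 2))), -1)), Mul(-485, Pow(Mul(-4, Pow(172, 2)), -1))) = Add(Mul(-28285, Pow(Mul(Pow(2, Rational(1, 2)), Mul(I, Pow(222, Rational(1, 2)))), -1)), Mul(-485, Pow(Mul(-4, 29584), -1))) = Add(Mul(-28285, Pow(Mul(2, I, Pow(111, Rational(1, 2))), -1)), Mul(-485, Pow(-118336, -1))) = Add(Mul(-28285, Mul(Rational(-1, 222), I, Pow(111, Rational(1, 2)))), Mul(-485, Rational(-1, 118336))) = Add(Mul(Rational(28285, 222), I, Pow(111, Rational(1, 2))), Rational(485, 118336)) = Add(Rational(485, 118336), Mul(Rational(28285, 222), I, Pow(111, Rational(1, 2))))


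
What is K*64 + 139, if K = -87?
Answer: -5429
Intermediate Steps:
K*64 + 139 = -87*64 + 139 = -5568 + 139 = -5429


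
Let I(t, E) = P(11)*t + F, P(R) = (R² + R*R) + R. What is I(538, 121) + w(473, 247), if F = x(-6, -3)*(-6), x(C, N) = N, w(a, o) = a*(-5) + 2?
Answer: 133769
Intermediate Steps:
w(a, o) = 2 - 5*a (w(a, o) = -5*a + 2 = 2 - 5*a)
P(R) = R + 2*R² (P(R) = (R² + R²) + R = 2*R² + R = R + 2*R²)
F = 18 (F = -3*(-6) = 18)
I(t, E) = 18 + 253*t (I(t, E) = (11*(1 + 2*11))*t + 18 = (11*(1 + 22))*t + 18 = (11*23)*t + 18 = 253*t + 18 = 18 + 253*t)
I(538, 121) + w(473, 247) = (18 + 253*538) + (2 - 5*473) = (18 + 136114) + (2 - 2365) = 136132 - 2363 = 133769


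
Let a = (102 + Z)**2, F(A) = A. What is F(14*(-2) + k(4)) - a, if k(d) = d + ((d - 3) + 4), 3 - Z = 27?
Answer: -6103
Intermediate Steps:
Z = -24 (Z = 3 - 1*27 = 3 - 27 = -24)
k(d) = 1 + 2*d (k(d) = d + ((-3 + d) + 4) = d + (1 + d) = 1 + 2*d)
a = 6084 (a = (102 - 24)**2 = 78**2 = 6084)
F(14*(-2) + k(4)) - a = (14*(-2) + (1 + 2*4)) - 1*6084 = (-28 + (1 + 8)) - 6084 = (-28 + 9) - 6084 = -19 - 6084 = -6103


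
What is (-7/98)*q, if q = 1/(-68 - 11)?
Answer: 1/1106 ≈ 0.00090416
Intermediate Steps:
q = -1/79 (q = 1/(-79) = -1/79 ≈ -0.012658)
(-7/98)*q = -7/98*(-1/79) = -7*1/98*(-1/79) = -1/14*(-1/79) = 1/1106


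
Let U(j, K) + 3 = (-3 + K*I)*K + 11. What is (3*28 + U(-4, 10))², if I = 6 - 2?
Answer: 213444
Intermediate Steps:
I = 4
U(j, K) = 8 + K*(-3 + 4*K) (U(j, K) = -3 + ((-3 + K*4)*K + 11) = -3 + ((-3 + 4*K)*K + 11) = -3 + (K*(-3 + 4*K) + 11) = -3 + (11 + K*(-3 + 4*K)) = 8 + K*(-3 + 4*K))
(3*28 + U(-4, 10))² = (3*28 + (8 - 3*10 + 4*10²))² = (84 + (8 - 30 + 4*100))² = (84 + (8 - 30 + 400))² = (84 + 378)² = 462² = 213444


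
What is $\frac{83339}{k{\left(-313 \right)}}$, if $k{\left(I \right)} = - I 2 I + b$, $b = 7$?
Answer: $- \frac{83339}{195931} \approx -0.42535$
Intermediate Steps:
$k{\left(I \right)} = 7 - 2 I^{2}$ ($k{\left(I \right)} = - I 2 I + 7 = - 2 I I + 7 = - 2 I^{2} + 7 = 7 - 2 I^{2}$)
$\frac{83339}{k{\left(-313 \right)}} = \frac{83339}{7 - 2 \left(-313\right)^{2}} = \frac{83339}{7 - 195938} = \frac{83339}{-195931} = 83339 \left(- \frac{1}{195931}\right) = - \frac{83339}{195931}$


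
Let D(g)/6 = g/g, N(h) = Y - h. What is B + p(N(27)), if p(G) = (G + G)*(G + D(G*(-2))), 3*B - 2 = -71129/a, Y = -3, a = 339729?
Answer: 1468237609/1019187 ≈ 1440.6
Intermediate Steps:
N(h) = -3 - h
B = 608329/1019187 (B = 2/3 + (-71129/339729)/3 = 2/3 + (-71129*1/339729)/3 = 2/3 + (1/3)*(-71129/339729) = 2/3 - 71129/1019187 = 608329/1019187 ≈ 0.59688)
D(g) = 6 (D(g) = 6*(g/g) = 6*1 = 6)
p(G) = 2*G*(6 + G) (p(G) = (G + G)*(G + 6) = (2*G)*(6 + G) = 2*G*(6 + G))
B + p(N(27)) = 608329/1019187 + 2*(-3 - 1*27)*(6 + (-3 - 1*27)) = 608329/1019187 + 2*(-3 - 27)*(6 + (-3 - 27)) = 608329/1019187 + 2*(-30)*(6 - 30) = 608329/1019187 + 2*(-30)*(-24) = 608329/1019187 + 1440 = 1468237609/1019187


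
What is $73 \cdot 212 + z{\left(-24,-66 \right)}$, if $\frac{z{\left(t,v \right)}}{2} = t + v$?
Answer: $15296$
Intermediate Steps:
$z{\left(t,v \right)} = 2 t + 2 v$ ($z{\left(t,v \right)} = 2 \left(t + v\right) = 2 t + 2 v$)
$73 \cdot 212 + z{\left(-24,-66 \right)} = 73 \cdot 212 + \left(2 \left(-24\right) + 2 \left(-66\right)\right) = 15476 - 180 = 15296$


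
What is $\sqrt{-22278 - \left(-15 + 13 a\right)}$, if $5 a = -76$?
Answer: $\frac{i \sqrt{551635}}{5} \approx 148.54 i$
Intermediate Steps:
$a = - \frac{76}{5}$ ($a = \frac{1}{5} \left(-76\right) = - \frac{76}{5} \approx -15.2$)
$\sqrt{-22278 - \left(-15 + 13 a\right)} = \sqrt{-22278 + \left(\left(-13\right) \left(- \frac{76}{5}\right) + 15\right)} = \sqrt{-22278 + \left(\frac{988}{5} + 15\right)} = \sqrt{-22278 + \frac{1063}{5}} = \sqrt{- \frac{110327}{5}} = \frac{i \sqrt{551635}}{5}$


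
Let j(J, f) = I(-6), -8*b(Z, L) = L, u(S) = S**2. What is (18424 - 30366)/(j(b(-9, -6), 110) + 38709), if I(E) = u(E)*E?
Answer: -1706/5499 ≈ -0.31024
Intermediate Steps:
I(E) = E**3 (I(E) = E**2*E = E**3)
b(Z, L) = -L/8
j(J, f) = -216 (j(J, f) = (-6)**3 = -216)
(18424 - 30366)/(j(b(-9, -6), 110) + 38709) = (18424 - 30366)/(-216 + 38709) = -11942/38493 = -11942*1/38493 = -1706/5499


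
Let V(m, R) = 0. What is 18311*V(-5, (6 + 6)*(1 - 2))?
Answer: 0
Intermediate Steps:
18311*V(-5, (6 + 6)*(1 - 2)) = 18311*0 = 0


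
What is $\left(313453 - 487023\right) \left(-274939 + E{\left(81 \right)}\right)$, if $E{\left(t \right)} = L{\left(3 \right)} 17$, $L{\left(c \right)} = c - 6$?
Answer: $47730014300$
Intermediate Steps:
$L{\left(c \right)} = -6 + c$ ($L{\left(c \right)} = c - 6 = -6 + c$)
$E{\left(t \right)} = -51$ ($E{\left(t \right)} = \left(-6 + 3\right) 17 = \left(-3\right) 17 = -51$)
$\left(313453 - 487023\right) \left(-274939 + E{\left(81 \right)}\right) = \left(313453 - 487023\right) \left(-274939 - 51\right) = \left(-173570\right) \left(-274990\right) = 47730014300$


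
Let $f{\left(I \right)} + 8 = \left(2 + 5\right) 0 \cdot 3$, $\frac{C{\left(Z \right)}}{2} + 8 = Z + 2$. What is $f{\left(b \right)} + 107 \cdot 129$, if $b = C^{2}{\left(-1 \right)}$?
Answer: $13795$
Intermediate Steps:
$C{\left(Z \right)} = -12 + 2 Z$ ($C{\left(Z \right)} = -16 + 2 \left(Z + 2\right) = -16 + 2 \left(2 + Z\right) = -16 + \left(4 + 2 Z\right) = -12 + 2 Z$)
$b = 196$ ($b = \left(-12 + 2 \left(-1\right)\right)^{2} = \left(-12 - 2\right)^{2} = \left(-14\right)^{2} = 196$)
$f{\left(I \right)} = -8$ ($f{\left(I \right)} = -8 + \left(2 + 5\right) 0 \cdot 3 = -8 + 7 \cdot 0 = -8 + 0 = -8$)
$f{\left(b \right)} + 107 \cdot 129 = -8 + 107 \cdot 129 = -8 + 13803 = 13795$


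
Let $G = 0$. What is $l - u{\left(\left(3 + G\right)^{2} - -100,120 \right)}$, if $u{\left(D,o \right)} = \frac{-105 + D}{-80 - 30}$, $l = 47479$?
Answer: $\frac{2611347}{55} \approx 47479.0$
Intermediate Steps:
$u{\left(D,o \right)} = \frac{21}{22} - \frac{D}{110}$ ($u{\left(D,o \right)} = \frac{-105 + D}{-110} = \left(-105 + D\right) \left(- \frac{1}{110}\right) = \frac{21}{22} - \frac{D}{110}$)
$l - u{\left(\left(3 + G\right)^{2} - -100,120 \right)} = 47479 - \left(\frac{21}{22} - \frac{\left(3 + 0\right)^{2} - -100}{110}\right) = 47479 - \left(\frac{21}{22} - \frac{3^{2} + 100}{110}\right) = 47479 - \left(\frac{21}{22} - \frac{9 + 100}{110}\right) = 47479 - \left(\frac{21}{22} - \frac{109}{110}\right) = 47479 - - \frac{2}{55} = 47479 + \frac{2}{55} = \frac{2611347}{55}$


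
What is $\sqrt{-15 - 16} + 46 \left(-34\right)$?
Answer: $-1564 + i \sqrt{31} \approx -1564.0 + 5.5678 i$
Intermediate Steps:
$\sqrt{-15 - 16} + 46 \left(-34\right) = \sqrt{-31} - 1564 = i \sqrt{31} - 1564 = -1564 + i \sqrt{31}$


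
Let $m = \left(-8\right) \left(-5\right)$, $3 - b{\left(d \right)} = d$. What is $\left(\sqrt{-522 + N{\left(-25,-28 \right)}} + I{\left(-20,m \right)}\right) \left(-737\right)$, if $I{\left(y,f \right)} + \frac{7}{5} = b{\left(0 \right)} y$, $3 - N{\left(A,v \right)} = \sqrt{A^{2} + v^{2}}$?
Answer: $\frac{226259}{5} - 737 \sqrt{-519 - \sqrt{1409}} \approx 45252.0 - 17387.0 i$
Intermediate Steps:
$b{\left(d \right)} = 3 - d$
$m = 40$
$N{\left(A,v \right)} = 3 - \sqrt{A^{2} + v^{2}}$
$I{\left(y,f \right)} = - \frac{7}{5} + 3 y$ ($I{\left(y,f \right)} = - \frac{7}{5} + \left(3 - 0\right) y = - \frac{7}{5} + \left(3 + 0\right) y = - \frac{7}{5} + 3 y$)
$\left(\sqrt{-522 + N{\left(-25,-28 \right)}} + I{\left(-20,m \right)}\right) \left(-737\right) = \left(\sqrt{-522 + \left(3 - \sqrt{\left(-25\right)^{2} + \left(-28\right)^{2}}\right)} + \left(- \frac{7}{5} + 3 \left(-20\right)\right)\right) \left(-737\right) = \left(\sqrt{-522 + \left(3 - \sqrt{625 + 784}\right)} - \frac{307}{5}\right) \left(-737\right) = \left(\sqrt{-522 + \left(3 - \sqrt{1409}\right)} - \frac{307}{5}\right) \left(-737\right) = \left(\sqrt{-519 - \sqrt{1409}} - \frac{307}{5}\right) \left(-737\right) = \left(- \frac{307}{5} + \sqrt{-519 - \sqrt{1409}}\right) \left(-737\right) = \frac{226259}{5} - 737 \sqrt{-519 - \sqrt{1409}}$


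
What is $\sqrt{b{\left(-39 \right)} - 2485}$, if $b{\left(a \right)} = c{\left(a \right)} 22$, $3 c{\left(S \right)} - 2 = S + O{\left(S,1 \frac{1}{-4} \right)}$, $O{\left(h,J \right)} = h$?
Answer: $\frac{i \sqrt{27381}}{3} \approx 55.157 i$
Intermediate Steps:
$c{\left(S \right)} = \frac{2}{3} + \frac{2 S}{3}$ ($c{\left(S \right)} = \frac{2}{3} + \frac{S + S}{3} = \frac{2}{3} + \frac{2 S}{3}$)
$b{\left(a \right)} = \frac{44}{3} + \frac{44 a}{3}$ ($b{\left(a \right)} = \left(\frac{2}{3} + \frac{2 a}{3}\right) 22 = \frac{44}{3} + \frac{44 a}{3}$)
$\sqrt{b{\left(-39 \right)} - 2485} = \sqrt{\left(\frac{44}{3} + \frac{44}{3} \left(-39\right)\right) - 2485} = \sqrt{\left(\frac{44}{3} - 572\right) - 2485} = \sqrt{- \frac{1672}{3} - 2485} = \sqrt{- \frac{9127}{3}} = \frac{i \sqrt{27381}}{3}$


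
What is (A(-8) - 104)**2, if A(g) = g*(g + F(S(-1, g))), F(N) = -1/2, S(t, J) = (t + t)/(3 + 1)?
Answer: 1296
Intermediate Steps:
S(t, J) = t/2 (S(t, J) = (2*t)/4 = (2*t)*(1/4) = t/2)
F(N) = -1/2 (F(N) = -1*1/2 = -1/2)
A(g) = g*(-1/2 + g) (A(g) = g*(g - 1/2) = g*(-1/2 + g))
(A(-8) - 104)**2 = (-8*(-1/2 - 8) - 104)**2 = (-8*(-17/2) - 104)**2 = (68 - 104)**2 = (-36)**2 = 1296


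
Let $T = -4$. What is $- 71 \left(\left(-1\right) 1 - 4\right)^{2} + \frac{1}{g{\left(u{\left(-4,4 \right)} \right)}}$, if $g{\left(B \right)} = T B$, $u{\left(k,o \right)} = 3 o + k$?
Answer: $- \frac{56801}{32} \approx -1775.0$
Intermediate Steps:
$u{\left(k,o \right)} = k + 3 o$
$g{\left(B \right)} = - 4 B$
$- 71 \left(\left(-1\right) 1 - 4\right)^{2} + \frac{1}{g{\left(u{\left(-4,4 \right)} \right)}} = - 71 \left(\left(-1\right) 1 - 4\right)^{2} + \frac{1}{\left(-4\right) \left(-4 + 3 \cdot 4\right)} = - 71 \left(-1 - 4\right)^{2} + \frac{1}{\left(-4\right) \left(-4 + 12\right)} = - 71 \left(-5\right)^{2} + \frac{1}{\left(-4\right) 8} = \left(-71\right) 25 + \frac{1}{-32} = -1775 - \frac{1}{32} = - \frac{56801}{32}$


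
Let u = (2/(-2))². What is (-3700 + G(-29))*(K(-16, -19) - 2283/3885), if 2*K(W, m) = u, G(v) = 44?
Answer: 414956/1295 ≈ 320.43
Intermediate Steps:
u = 1 (u = (2*(-½))² = (-1)² = 1)
K(W, m) = ½ (K(W, m) = (½)*1 = ½)
(-3700 + G(-29))*(K(-16, -19) - 2283/3885) = (-3700 + 44)*(½ - 2283/3885) = -3656*(½ - 2283*1/3885) = -3656*(½ - 761/1295) = -3656*(-227/2590) = 414956/1295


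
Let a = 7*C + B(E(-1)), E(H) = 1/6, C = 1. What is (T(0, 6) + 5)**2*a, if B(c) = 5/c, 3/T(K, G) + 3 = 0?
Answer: 592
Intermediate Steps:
E(H) = 1/6
T(K, G) = -1 (T(K, G) = 3/(-3 + 0) = 3/(-3) = 3*(-1/3) = -1)
a = 37 (a = 7*1 + 5/(1/6) = 7 + 5*6 = 7 + 30 = 37)
(T(0, 6) + 5)**2*a = (-1 + 5)**2*37 = 4**2*37 = 16*37 = 592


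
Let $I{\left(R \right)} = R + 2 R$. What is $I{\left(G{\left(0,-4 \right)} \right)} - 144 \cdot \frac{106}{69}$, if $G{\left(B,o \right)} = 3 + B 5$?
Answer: $- \frac{4881}{23} \approx -212.22$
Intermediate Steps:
$G{\left(B,o \right)} = 3 + 5 B$
$I{\left(R \right)} = 3 R$
$I{\left(G{\left(0,-4 \right)} \right)} - 144 \cdot \frac{106}{69} = 3 \left(3 + 5 \cdot 0\right) - 144 \cdot \frac{106}{69} = 3 \left(3 + 0\right) - 144 \cdot 106 \cdot \frac{1}{69} = 3 \cdot 3 - \frac{5088}{23} = 9 - \frac{5088}{23} = - \frac{4881}{23}$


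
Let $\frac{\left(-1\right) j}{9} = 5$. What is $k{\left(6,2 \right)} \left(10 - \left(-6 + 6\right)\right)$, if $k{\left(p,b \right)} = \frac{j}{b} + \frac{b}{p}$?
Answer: $- \frac{665}{3} \approx -221.67$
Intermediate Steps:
$j = -45$ ($j = \left(-9\right) 5 = -45$)
$k{\left(p,b \right)} = - \frac{45}{b} + \frac{b}{p}$
$k{\left(6,2 \right)} \left(10 - \left(-6 + 6\right)\right) = \left(- \frac{45}{2} + \frac{2}{6}\right) \left(10 - \left(-6 + 6\right)\right) = \left(\left(-45\right) \frac{1}{2} + 2 \cdot \frac{1}{6}\right) \left(10 - 0\right) = \left(- \frac{45}{2} + \frac{1}{3}\right) \left(10 + 0\right) = \left(- \frac{133}{6}\right) 10 = - \frac{665}{3}$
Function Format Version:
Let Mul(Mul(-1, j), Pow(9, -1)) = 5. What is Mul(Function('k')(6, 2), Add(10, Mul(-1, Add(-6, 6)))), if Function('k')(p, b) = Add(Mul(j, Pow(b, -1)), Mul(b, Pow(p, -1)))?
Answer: Rational(-665, 3) ≈ -221.67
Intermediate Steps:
j = -45 (j = Mul(-9, 5) = -45)
Function('k')(p, b) = Add(Mul(-45, Pow(b, -1)), Mul(b, Pow(p, -1)))
Mul(Function('k')(6, 2), Add(10, Mul(-1, Add(-6, 6)))) = Mul(Add(Mul(-45, Pow(2, -1)), Mul(2, Pow(6, -1))), Add(10, Mul(-1, Add(-6, 6)))) = Mul(Add(Mul(-45, Rational(1, 2)), Mul(2, Rational(1, 6))), Add(10, Mul(-1, 0))) = Mul(Add(Rational(-45, 2), Rational(1, 3)), Add(10, 0)) = Mul(Rational(-133, 6), 10) = Rational(-665, 3)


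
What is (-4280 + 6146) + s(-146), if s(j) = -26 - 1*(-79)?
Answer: 1919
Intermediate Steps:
s(j) = 53 (s(j) = -26 + 79 = 53)
(-4280 + 6146) + s(-146) = (-4280 + 6146) + 53 = 1866 + 53 = 1919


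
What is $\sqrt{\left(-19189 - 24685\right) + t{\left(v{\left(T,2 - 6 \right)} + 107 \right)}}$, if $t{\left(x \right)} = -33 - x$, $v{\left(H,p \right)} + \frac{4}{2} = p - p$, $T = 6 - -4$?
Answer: $2 i \sqrt{11003} \approx 209.79 i$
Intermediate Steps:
$T = 10$ ($T = 6 + 4 = 10$)
$v{\left(H,p \right)} = -2$ ($v{\left(H,p \right)} = -2 + \left(p - p\right) = -2 + 0 = -2$)
$\sqrt{\left(-19189 - 24685\right) + t{\left(v{\left(T,2 - 6 \right)} + 107 \right)}} = \sqrt{\left(-19189 - 24685\right) - 138} = \sqrt{-43874 - 138} = \sqrt{-44012} = 2 i \sqrt{11003}$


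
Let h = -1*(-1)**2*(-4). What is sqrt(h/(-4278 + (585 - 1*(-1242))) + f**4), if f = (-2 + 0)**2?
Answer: 2*sqrt(384471213)/2451 ≈ 16.000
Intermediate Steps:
h = 4 (h = -1*1*(-4) = -1*(-4) = 4)
f = 4 (f = (-2)**2 = 4)
sqrt(h/(-4278 + (585 - 1*(-1242))) + f**4) = sqrt(4/(-4278 + (585 - 1*(-1242))) + 4**4) = sqrt(4/(-4278 + (585 + 1242)) + 256) = sqrt(4/(-4278 + 1827) + 256) = sqrt(4/(-2451) + 256) = sqrt(4*(-1/2451) + 256) = sqrt(-4/2451 + 256) = sqrt(627452/2451) = 2*sqrt(384471213)/2451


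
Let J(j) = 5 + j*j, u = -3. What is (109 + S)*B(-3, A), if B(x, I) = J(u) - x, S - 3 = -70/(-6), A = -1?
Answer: 6307/3 ≈ 2102.3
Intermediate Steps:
S = 44/3 (S = 3 - 70/(-6) = 3 - 70*(-⅙) = 3 + 35/3 = 44/3 ≈ 14.667)
J(j) = 5 + j²
B(x, I) = 14 - x (B(x, I) = (5 + (-3)²) - x = (5 + 9) - x = 14 - x)
(109 + S)*B(-3, A) = (109 + 44/3)*(14 - 1*(-3)) = 371*(14 + 3)/3 = (371/3)*17 = 6307/3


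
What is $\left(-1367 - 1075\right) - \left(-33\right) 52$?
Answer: $-726$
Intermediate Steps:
$\left(-1367 - 1075\right) - \left(-33\right) 52 = \left(-1367 - 1075\right) - -1716 = -2442 + 1716 = -726$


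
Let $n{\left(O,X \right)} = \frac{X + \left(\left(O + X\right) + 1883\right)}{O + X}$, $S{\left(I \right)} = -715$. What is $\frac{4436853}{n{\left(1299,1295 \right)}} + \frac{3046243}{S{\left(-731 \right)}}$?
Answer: $\frac{105275547603}{52910} \approx 1.9897 \cdot 10^{6}$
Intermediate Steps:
$n{\left(O,X \right)} = \frac{1883 + O + 2 X}{O + X}$ ($n{\left(O,X \right)} = \frac{X + \left(1883 + O + X\right)}{O + X} = \frac{1883 + O + 2 X}{O + X}$)
$\frac{4436853}{n{\left(1299,1295 \right)}} + \frac{3046243}{S{\left(-731 \right)}} = \frac{4436853}{\frac{1}{1299 + 1295} \left(1883 + 1299 + 2 \cdot 1295\right)} + \frac{3046243}{-715} = \frac{4436853}{\frac{1}{2594} \left(1883 + 1299 + 2590\right)} + 3046243 \left(- \frac{1}{715}\right) = \frac{4436853}{\frac{1}{2594} \cdot 5772} - \frac{3046243}{715} = \frac{4436853}{\frac{2886}{1297}} - \frac{3046243}{715} = 4436853 \cdot \frac{1297}{2886} - \frac{3046243}{715} = \frac{1918199447}{962} - \frac{3046243}{715} = \frac{105275547603}{52910}$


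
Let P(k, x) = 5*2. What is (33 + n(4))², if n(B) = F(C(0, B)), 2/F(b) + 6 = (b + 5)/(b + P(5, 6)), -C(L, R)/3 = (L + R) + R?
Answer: 4481689/4225 ≈ 1060.8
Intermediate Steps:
P(k, x) = 10
C(L, R) = -6*R - 3*L (C(L, R) = -3*((L + R) + R) = -3*(L + 2*R) = -6*R - 3*L)
F(b) = 2/(-6 + (5 + b)/(10 + b)) (F(b) = 2/(-6 + (b + 5)/(b + 10)) = 2/(-6 + (5 + b)/(10 + b)))
n(B) = 2*(-10 + 6*B)/(5*(11 - 6*B)) (n(B) = 2*(-10 - (-6*B - 3*0))/(5*(11 + (-6*B - 3*0))) = 2*(-10 - (-6*B + 0))/(5*(11 + (-6*B + 0))) = 2*(-10 - (-6)*B)/(5*(11 - 6*B)) = 2*(-10 + 6*B)/(5*(11 - 6*B)))
(33 + n(4))² = (33 + 4*(5 - 3*4)/(5*(-11 + 6*4)))² = (33 + 4*(5 - 12)/(5*(-11 + 24)))² = (33 + (⅘)*(-7)/13)² = (33 + (⅘)*(1/13)*(-7))² = (33 - 28/65)² = (2117/65)² = 4481689/4225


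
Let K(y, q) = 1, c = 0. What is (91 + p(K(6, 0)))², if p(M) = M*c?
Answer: 8281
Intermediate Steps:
p(M) = 0 (p(M) = M*0 = 0)
(91 + p(K(6, 0)))² = (91 + 0)² = 91² = 8281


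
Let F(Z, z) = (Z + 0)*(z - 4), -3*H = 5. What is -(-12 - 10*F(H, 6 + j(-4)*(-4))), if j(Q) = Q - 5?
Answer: -1864/3 ≈ -621.33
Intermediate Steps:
H = -5/3 (H = -1/3*5 = -5/3 ≈ -1.6667)
j(Q) = -5 + Q
F(Z, z) = Z*(-4 + z)
-(-12 - 10*F(H, 6 + j(-4)*(-4))) = -(-12 - (-50)*(-4 + (6 + (-5 - 4)*(-4)))/3) = -(-12 - (-50)*(-4 + (6 - 9*(-4)))/3) = -(-12 - (-50)*(-4 + (6 + 36))/3) = -(-12 - (-50)*(-4 + 42)/3) = -(-12 - (-50)*38/3) = -(-12 - 10*(-190/3)) = -(-12 + 1900/3) = -1*1864/3 = -1864/3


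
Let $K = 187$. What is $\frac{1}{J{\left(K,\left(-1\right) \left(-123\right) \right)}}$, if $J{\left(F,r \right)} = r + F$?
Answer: $\frac{1}{310} \approx 0.0032258$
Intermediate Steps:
$J{\left(F,r \right)} = F + r$
$\frac{1}{J{\left(K,\left(-1\right) \left(-123\right) \right)}} = \frac{1}{187 - -123} = \frac{1}{187 + 123} = \frac{1}{310}$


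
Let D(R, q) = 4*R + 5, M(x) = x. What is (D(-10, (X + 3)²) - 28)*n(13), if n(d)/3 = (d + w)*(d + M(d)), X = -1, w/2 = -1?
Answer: -54054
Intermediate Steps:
w = -2 (w = 2*(-1) = -2)
n(d) = 6*d*(-2 + d) (n(d) = 3*((d - 2)*(d + d)) = 3*((-2 + d)*(2*d)) = 3*(2*d*(-2 + d)) = 6*d*(-2 + d))
D(R, q) = 5 + 4*R
(D(-10, (X + 3)²) - 28)*n(13) = ((5 + 4*(-10)) - 28)*(6*13*(-2 + 13)) = ((5 - 40) - 28)*(6*13*11) = (-35 - 28)*858 = -63*858 = -54054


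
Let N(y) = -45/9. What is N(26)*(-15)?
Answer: 75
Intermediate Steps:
N(y) = -5 (N(y) = -45*⅑ = -5)
N(26)*(-15) = -5*(-15) = 75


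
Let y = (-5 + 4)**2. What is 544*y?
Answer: 544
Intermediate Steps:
y = 1 (y = (-1)**2 = 1)
544*y = 544*1 = 544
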